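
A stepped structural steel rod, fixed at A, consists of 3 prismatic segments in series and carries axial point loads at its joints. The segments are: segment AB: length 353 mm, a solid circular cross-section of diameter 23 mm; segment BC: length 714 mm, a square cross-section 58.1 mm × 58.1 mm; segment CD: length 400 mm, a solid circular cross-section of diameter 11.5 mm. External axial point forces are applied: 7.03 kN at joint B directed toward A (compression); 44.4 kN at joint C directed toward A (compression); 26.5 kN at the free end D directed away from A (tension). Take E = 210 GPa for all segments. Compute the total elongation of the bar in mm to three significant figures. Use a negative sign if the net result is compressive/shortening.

0.367 mm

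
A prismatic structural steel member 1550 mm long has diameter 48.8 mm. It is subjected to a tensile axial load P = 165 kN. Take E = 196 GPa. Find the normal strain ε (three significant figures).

A = 1870 mm².
σ = N/A = 88.22 MPa; ε = σ/E = 88.22/196000 = 4.501e-04.

4.50e-04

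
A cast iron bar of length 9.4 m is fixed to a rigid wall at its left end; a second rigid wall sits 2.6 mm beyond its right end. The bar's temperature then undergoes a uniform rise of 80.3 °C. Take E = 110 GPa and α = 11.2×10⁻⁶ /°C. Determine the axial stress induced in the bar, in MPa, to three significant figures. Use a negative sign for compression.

-68.5 MPa

Free thermal expansion αLΔT = 11.2e-6 · 9400 · 80.3 = 8.454 mm.
The walls engage after the gap closes; constrained expansion = 8.454 − 2.6 = 5.854 mm.
The walls impose strain ε = −(5.854)/9400 = -6.2276e-04; σ = Eε = 110000 · -6.2276e-04 = -68.5 MPa.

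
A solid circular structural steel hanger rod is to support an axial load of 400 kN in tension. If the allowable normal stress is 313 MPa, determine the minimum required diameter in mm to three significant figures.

40.3 mm

Required area A ≥ P/σ_allow = 400000/313 = 1278 mm².
For a solid circular section, d ≥ √(4A/π) = 40.34 mm.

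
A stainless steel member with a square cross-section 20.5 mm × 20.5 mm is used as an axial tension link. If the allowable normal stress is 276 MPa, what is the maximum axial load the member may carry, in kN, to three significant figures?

A = 420.2 mm².
P_max = σ_allow · A = 276 · 420.2 = 116000 N = 116 kN.

116 kN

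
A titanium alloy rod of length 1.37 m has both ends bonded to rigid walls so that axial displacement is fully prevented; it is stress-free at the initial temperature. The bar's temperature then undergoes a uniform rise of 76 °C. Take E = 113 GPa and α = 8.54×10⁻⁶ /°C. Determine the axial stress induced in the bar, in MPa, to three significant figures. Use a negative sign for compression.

Free thermal expansion αLΔT = 8.54e-6 · 1370 · 76 = 0.8892 mm.
The walls impose strain ε = −(0.8892)/1370 = -6.4904e-04; σ = Eε = 113000 · -6.4904e-04 = -73.34 MPa.

-73.3 MPa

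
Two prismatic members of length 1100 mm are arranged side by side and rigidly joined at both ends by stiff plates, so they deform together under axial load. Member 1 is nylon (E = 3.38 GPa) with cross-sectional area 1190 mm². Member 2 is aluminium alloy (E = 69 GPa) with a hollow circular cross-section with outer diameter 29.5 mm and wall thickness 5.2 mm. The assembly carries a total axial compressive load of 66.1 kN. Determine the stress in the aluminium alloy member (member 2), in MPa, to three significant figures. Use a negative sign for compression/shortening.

-145 MPa

A_2 = 397 mm².
Equal strain + equilibrium ⇒ each member carries load in proportion to AE: A₁E₁ = 4022000 N, A₂E₂ = 27390000 N, ΣAE = 31410000 N.
σ₂ = P·E₂/ΣAE = -66100·69000/31410000 = -145.2 MPa.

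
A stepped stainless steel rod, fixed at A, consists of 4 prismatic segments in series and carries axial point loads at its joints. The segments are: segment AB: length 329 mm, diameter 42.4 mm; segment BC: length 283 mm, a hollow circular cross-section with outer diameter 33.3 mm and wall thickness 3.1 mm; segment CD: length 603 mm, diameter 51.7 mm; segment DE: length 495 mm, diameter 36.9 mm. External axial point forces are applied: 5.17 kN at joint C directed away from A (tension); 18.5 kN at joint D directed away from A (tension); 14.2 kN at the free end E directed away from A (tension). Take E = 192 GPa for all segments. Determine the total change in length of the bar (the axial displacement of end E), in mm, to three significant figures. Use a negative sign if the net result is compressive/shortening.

Internal axial forces (sectioning from the free end, tension +): N_DE = 14.2 kN, N_CD = 32.7 kN, N_BC = 37.87 kN, N_AB = 37.87 kN.
A_AB = 1412 mm².
A_BC = 294.1 mm².
A_CD = 2099 mm².
A_DE = 1069 mm².
δ_AB = 37870·329/(1412·192000) = 0.04596 mm
δ_BC = 37870·283/(294.1·192000) = 0.1898 mm
δ_CD = 32700·603/(2099·192000) = 0.04892 mm
δ_DE = 14200·495/(1069·192000) = 0.03423 mm
δ = Σδ_i = 0.3189 mm.

0.319 mm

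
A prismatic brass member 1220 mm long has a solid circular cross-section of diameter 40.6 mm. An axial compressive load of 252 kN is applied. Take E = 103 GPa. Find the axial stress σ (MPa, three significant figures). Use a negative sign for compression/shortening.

-195 MPa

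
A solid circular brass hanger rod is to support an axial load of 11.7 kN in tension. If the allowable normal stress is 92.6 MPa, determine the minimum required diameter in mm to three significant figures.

Required area A ≥ P/σ_allow = 11700/92.6 = 126.3 mm².
For a solid circular section, d ≥ √(4A/π) = 12.68 mm.

12.7 mm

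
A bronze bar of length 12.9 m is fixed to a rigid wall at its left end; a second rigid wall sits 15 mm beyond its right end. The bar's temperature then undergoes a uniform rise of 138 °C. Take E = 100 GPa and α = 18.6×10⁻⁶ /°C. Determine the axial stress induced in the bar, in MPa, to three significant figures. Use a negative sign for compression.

-140 MPa

Free thermal expansion αLΔT = 18.6e-6 · 12900 · 138 = 33.11 mm.
The walls engage after the gap closes; constrained expansion = 33.11 − 15 = 18.11 mm.
The walls impose strain ε = −(18.11)/12900 = -1.4040e-03; σ = Eε = 100000 · -1.4040e-03 = -140.4 MPa.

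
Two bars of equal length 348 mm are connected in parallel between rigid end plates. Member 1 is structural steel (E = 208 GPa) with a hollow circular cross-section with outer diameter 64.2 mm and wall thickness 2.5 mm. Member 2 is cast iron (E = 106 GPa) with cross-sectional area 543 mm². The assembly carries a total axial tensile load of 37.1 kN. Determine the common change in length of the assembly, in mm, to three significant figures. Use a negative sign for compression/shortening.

0.0815 mm

A_1 = 484.6 mm².
Equal strain + equilibrium ⇒ each member carries load in proportion to AE: A₁E₁ = 100800000 N, A₂E₂ = 57560000 N, ΣAE = 158400000 N.
δ = PL/ΣAE = 37100·348/158400000 = 0.08153 mm.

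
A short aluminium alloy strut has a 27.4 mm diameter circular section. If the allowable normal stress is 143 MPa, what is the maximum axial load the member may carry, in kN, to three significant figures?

84.3 kN

A = 589.6 mm².
P_max = σ_allow · A = 143 · 589.6 = 84320 N = 84.32 kN.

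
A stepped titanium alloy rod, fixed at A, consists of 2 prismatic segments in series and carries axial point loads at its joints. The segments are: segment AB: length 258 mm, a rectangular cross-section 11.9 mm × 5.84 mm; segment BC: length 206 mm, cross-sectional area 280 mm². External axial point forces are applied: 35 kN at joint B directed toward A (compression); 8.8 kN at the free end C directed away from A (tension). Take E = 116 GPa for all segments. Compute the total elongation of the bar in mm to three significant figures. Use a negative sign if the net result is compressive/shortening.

-0.783 mm

Internal axial forces (sectioning from the free end, tension +): N_BC = 8.8 kN, N_AB = -26.2 kN.
A_AB = 69.5 mm².
δ_AB = -26200·258/(69.5·116000) = -0.8385 mm
δ_BC = 8800·206/(280·116000) = 0.05581 mm
δ = Σδ_i = -0.7827 mm.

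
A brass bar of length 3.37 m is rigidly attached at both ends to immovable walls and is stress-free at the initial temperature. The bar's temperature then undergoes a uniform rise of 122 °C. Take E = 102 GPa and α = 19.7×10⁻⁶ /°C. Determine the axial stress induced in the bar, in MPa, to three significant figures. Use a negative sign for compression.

Free thermal expansion αLΔT = 19.7e-6 · 3370 · 122 = 8.099 mm.
The walls impose strain ε = −(8.099)/3370 = -2.4034e-03; σ = Eε = 102000 · -2.4034e-03 = -245.1 MPa.

-245 MPa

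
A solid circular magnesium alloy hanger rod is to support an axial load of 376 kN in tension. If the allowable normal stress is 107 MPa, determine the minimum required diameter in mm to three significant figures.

Required area A ≥ P/σ_allow = 376000/107 = 3514 mm².
For a solid circular section, d ≥ √(4A/π) = 66.89 mm.

66.9 mm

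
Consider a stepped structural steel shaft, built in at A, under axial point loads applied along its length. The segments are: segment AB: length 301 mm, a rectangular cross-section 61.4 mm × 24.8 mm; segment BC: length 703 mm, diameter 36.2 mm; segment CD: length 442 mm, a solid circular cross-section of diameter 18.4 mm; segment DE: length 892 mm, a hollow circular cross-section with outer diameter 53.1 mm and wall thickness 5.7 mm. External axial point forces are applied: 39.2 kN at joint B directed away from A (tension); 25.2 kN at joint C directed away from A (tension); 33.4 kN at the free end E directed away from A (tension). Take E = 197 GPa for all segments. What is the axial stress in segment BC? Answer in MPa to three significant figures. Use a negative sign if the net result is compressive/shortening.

56.9 MPa

Internal axial forces (sectioning from the free end, tension +): N_DE = 33.4 kN, N_CD = 33.4 kN, N_BC = 58.6 kN, N_AB = 97.8 kN.
A_BC = 1029 mm².
σ_BC = N_BC/A_BC = 58600/1029 = 56.94 MPa.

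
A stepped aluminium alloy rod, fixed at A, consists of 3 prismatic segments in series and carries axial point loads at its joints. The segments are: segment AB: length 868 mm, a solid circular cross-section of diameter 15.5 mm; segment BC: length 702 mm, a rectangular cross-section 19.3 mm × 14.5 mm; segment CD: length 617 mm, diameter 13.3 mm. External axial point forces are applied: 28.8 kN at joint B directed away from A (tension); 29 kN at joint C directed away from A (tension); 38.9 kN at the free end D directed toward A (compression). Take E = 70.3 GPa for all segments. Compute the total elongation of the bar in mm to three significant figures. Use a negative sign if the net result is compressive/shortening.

-1.57 mm

Internal axial forces (sectioning from the free end, tension +): N_CD = -38.9 kN, N_BC = -9.9 kN, N_AB = 18.9 kN.
A_AB = 188.7 mm².
A_BC = 279.9 mm².
A_CD = 138.9 mm².
δ_AB = 18900·868/(188.7·70300) = 1.237 mm
δ_BC = -9900·702/(279.9·70300) = -0.3533 mm
δ_CD = -38900·617/(138.9·70300) = -2.457 mm
δ = Σδ_i = -1.574 mm.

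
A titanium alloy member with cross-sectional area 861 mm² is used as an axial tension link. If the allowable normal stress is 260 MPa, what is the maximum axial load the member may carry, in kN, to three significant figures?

P_max = σ_allow · A = 260 · 861 = 223900 N = 223.9 kN.

224 kN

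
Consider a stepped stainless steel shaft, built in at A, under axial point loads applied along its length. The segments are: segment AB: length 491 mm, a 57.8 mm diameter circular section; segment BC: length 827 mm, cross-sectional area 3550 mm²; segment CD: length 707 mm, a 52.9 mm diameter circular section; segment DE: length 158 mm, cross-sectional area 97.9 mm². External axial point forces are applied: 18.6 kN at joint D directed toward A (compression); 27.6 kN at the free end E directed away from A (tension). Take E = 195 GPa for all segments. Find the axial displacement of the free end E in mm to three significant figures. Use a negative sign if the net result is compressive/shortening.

0.263 mm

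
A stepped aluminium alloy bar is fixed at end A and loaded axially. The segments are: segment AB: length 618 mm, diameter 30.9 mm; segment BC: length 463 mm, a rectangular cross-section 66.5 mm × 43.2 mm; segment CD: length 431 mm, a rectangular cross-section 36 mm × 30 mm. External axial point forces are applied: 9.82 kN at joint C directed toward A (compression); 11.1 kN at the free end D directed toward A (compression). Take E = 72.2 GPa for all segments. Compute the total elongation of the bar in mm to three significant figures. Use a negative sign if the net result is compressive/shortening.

Internal axial forces (sectioning from the free end, tension +): N_CD = -11.1 kN, N_BC = -20.92 kN, N_AB = -20.92 kN.
A_AB = 749.9 mm².
A_BC = 2873 mm².
A_CD = 1080 mm².
δ_AB = -20920·618/(749.9·72200) = -0.2388 mm
δ_BC = -20920·463/(2873·72200) = -0.0467 mm
δ_CD = -11100·431/(1080·72200) = -0.06135 mm
δ = Σδ_i = -0.3468 mm.

-0.347 mm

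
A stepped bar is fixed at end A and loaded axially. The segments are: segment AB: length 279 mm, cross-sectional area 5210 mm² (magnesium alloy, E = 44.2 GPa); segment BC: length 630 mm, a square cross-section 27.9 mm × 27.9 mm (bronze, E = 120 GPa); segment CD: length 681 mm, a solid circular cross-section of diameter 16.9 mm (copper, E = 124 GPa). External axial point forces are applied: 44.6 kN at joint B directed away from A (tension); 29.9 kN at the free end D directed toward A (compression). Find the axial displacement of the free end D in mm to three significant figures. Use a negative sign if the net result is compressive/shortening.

Internal axial forces (sectioning from the free end, tension +): N_CD = -29.9 kN, N_BC = -29.9 kN, N_AB = 14.7 kN.
A_BC = 778.4 mm².
A_CD = 224.3 mm².
δ_AB = 14700·279/(5210·44200) = 0.01781 mm
δ_BC = -29900·630/(778.4·120000) = -0.2017 mm
δ_CD = -29900·681/(224.3·124000) = -0.732 mm
δ = Σδ_i = -0.9159 mm.

-0.916 mm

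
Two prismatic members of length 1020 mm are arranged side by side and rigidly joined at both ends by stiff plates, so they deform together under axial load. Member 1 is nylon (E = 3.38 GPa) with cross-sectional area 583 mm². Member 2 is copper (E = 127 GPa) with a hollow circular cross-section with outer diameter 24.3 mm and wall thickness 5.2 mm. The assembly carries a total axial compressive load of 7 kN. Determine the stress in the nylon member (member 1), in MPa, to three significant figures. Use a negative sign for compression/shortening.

A_2 = 312 mm².
Equal strain + equilibrium ⇒ each member carries load in proportion to AE: A₁E₁ = 1971000 N, A₂E₂ = 39630000 N, ΣAE = 41600000 N.
σ₁ = P·E₁/ΣAE = -7000·3380/41600000 = -0.5688 MPa.

-0.569 MPa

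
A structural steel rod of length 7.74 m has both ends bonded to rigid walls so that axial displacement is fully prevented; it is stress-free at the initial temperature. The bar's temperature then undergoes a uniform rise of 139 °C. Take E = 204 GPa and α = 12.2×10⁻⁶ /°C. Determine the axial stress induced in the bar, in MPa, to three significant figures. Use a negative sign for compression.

-346 MPa

Free thermal expansion αLΔT = 12.2e-6 · 7740 · 139 = 13.13 mm.
The walls impose strain ε = −(13.13)/7740 = -1.6958e-03; σ = Eε = 204000 · -1.6958e-03 = -345.9 MPa.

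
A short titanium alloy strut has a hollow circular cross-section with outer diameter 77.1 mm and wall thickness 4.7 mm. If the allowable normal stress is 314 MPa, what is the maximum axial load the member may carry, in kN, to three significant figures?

A = 1069 mm².
P_max = σ_allow · A = 314 · 1069 = 335700 N = 335.7 kN.

336 kN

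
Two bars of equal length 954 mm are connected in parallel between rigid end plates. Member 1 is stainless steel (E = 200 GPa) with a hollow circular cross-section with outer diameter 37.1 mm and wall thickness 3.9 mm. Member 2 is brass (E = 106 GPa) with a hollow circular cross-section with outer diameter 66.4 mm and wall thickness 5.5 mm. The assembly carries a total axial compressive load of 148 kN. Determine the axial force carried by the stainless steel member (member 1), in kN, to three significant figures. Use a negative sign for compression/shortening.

-62.4 kN

A_1 = 406.8 mm².
A_2 = 1052 mm².
Equal strain + equilibrium ⇒ each member carries load in proportion to AE: A₁E₁ = 81350000 N, A₂E₂ = 111500000 N, ΣAE = 192900000 N.
F₁ = P·A₁E₁/ΣAE = -148000·81350000/192900000 = -62420 N.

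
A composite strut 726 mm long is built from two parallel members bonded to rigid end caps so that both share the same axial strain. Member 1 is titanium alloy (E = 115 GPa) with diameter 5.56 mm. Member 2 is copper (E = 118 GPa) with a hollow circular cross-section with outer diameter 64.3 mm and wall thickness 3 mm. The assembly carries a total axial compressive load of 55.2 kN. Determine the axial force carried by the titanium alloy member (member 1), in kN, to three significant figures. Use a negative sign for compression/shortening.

A_1 = 24.28 mm².
A_2 = 577.7 mm².
Equal strain + equilibrium ⇒ each member carries load in proportion to AE: A₁E₁ = 2792000 N, A₂E₂ = 68170000 N, ΣAE = 70970000 N.
F₁ = P·A₁E₁/ΣAE = -55200·2792000/70970000 = -2172 N.

-2.17 kN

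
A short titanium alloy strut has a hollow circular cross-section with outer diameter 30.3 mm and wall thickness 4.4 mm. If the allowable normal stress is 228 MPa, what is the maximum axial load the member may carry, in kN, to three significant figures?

81.6 kN

A = 358 mm².
P_max = σ_allow · A = 228 · 358 = 81630 N = 81.63 kN.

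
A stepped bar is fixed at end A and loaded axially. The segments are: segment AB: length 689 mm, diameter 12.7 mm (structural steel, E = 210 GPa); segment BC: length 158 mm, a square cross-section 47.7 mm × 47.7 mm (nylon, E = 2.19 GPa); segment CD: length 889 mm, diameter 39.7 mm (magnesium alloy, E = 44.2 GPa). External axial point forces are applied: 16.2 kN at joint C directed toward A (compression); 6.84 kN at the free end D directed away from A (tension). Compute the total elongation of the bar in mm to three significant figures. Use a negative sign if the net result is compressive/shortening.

-0.428 mm

Internal axial forces (sectioning from the free end, tension +): N_CD = 6.84 kN, N_BC = -9.36 kN, N_AB = -9.36 kN.
A_AB = 126.7 mm².
A_BC = 2275 mm².
A_CD = 1238 mm².
δ_AB = -9360·689/(126.7·210000) = -0.2424 mm
δ_BC = -9360·158/(2275·2190) = -0.2968 mm
δ_CD = 6840·889/(1238·44200) = 0.1111 mm
δ = Σδ_i = -0.4281 mm.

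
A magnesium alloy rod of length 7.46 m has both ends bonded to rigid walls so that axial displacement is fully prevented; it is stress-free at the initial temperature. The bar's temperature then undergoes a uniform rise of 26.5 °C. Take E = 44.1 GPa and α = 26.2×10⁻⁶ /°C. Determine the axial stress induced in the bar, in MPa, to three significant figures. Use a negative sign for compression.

-30.6 MPa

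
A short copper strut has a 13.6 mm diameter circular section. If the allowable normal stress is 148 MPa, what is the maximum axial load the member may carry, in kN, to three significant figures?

21.5 kN

A = 145.3 mm².
P_max = σ_allow · A = 148 · 145.3 = 21500 N = 21.5 kN.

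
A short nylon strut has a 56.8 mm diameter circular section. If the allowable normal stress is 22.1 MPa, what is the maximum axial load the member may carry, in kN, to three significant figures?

56.0 kN

A = 2534 mm².
P_max = σ_allow · A = 22.1 · 2534 = 56000 N = 56 kN.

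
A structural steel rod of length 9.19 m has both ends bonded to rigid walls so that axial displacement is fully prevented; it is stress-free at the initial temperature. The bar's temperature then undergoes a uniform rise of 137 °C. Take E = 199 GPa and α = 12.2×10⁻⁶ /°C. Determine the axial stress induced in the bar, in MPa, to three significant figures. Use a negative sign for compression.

-333 MPa

Free thermal expansion αLΔT = 12.2e-6 · 9190 · 137 = 15.36 mm.
The walls impose strain ε = −(15.36)/9190 = -1.6714e-03; σ = Eε = 199000 · -1.6714e-03 = -332.6 MPa.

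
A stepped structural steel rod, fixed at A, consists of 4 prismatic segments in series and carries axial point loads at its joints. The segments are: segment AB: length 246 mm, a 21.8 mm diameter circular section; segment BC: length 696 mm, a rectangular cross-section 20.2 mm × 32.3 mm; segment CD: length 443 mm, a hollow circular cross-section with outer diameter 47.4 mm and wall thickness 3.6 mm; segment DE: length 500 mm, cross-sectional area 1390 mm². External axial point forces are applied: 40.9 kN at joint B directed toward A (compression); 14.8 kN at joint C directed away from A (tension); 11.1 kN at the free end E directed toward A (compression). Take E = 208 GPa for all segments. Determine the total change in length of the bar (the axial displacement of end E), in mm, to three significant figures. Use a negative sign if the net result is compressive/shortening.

-0.166 mm

Internal axial forces (sectioning from the free end, tension +): N_DE = -11.1 kN, N_CD = -11.1 kN, N_BC = 3.7 kN, N_AB = -37.2 kN.
A_AB = 373.3 mm².
A_BC = 652.5 mm².
A_CD = 495.4 mm².
δ_AB = -37200·246/(373.3·208000) = -0.1179 mm
δ_BC = 3700·696/(652.5·208000) = 0.01898 mm
δ_CD = -11100·443/(495.4·208000) = -0.04772 mm
δ_DE = -11100·500/(1390·208000) = -0.0192 mm
δ = Σδ_i = -0.1658 mm.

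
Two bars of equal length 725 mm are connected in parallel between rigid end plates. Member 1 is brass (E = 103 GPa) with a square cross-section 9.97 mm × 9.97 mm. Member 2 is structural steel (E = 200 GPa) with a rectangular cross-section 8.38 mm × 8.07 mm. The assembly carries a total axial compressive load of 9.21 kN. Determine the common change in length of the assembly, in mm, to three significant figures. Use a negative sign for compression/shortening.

A_1 = 99.4 mm².
A_2 = 67.63 mm².
Equal strain + equilibrium ⇒ each member carries load in proportion to AE: A₁E₁ = 10240000 N, A₂E₂ = 13530000 N, ΣAE = 23760000 N.
δ = PL/ΣAE = -9210·725/23760000 = -0.281 mm.

-0.281 mm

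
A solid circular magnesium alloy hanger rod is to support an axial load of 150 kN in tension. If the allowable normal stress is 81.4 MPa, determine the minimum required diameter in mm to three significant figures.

48.4 mm

Required area A ≥ P/σ_allow = 150000/81.4 = 1843 mm².
For a solid circular section, d ≥ √(4A/π) = 48.44 mm.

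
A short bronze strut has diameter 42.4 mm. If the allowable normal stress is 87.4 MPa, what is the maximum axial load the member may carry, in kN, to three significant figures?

123 kN

A = 1412 mm².
P_max = σ_allow · A = 87.4 · 1412 = 123400 N = 123.4 kN.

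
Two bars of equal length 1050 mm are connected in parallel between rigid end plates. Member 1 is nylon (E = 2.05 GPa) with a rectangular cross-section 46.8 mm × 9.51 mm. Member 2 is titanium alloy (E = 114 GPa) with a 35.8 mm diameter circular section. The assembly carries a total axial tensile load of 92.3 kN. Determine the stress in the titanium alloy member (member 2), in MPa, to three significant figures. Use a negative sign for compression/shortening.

91.0 MPa

A_1 = 445.1 mm².
A_2 = 1007 mm².
Equal strain + equilibrium ⇒ each member carries load in proportion to AE: A₁E₁ = 912400 N, A₂E₂ = 114800000 N, ΣAE = 115700000 N.
σ₂ = P·E₂/ΣAE = 92300·114000/115700000 = 90.97 MPa.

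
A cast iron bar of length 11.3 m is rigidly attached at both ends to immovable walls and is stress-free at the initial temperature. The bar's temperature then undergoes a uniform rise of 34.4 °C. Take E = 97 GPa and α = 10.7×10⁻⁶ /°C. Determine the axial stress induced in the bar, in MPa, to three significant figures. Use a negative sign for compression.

Free thermal expansion αLΔT = 10.7e-6 · 11300 · 34.4 = 4.159 mm.
The walls impose strain ε = −(4.159)/11300 = -3.6808e-04; σ = Eε = 97000 · -3.6808e-04 = -35.7 MPa.

-35.7 MPa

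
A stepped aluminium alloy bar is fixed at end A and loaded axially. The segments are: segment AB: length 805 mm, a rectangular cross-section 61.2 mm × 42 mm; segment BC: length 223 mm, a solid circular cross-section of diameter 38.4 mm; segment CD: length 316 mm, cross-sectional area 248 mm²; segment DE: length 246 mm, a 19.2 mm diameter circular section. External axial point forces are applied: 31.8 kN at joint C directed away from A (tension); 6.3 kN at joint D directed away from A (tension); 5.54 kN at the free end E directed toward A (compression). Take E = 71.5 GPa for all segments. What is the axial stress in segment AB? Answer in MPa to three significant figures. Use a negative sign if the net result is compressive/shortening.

12.7 MPa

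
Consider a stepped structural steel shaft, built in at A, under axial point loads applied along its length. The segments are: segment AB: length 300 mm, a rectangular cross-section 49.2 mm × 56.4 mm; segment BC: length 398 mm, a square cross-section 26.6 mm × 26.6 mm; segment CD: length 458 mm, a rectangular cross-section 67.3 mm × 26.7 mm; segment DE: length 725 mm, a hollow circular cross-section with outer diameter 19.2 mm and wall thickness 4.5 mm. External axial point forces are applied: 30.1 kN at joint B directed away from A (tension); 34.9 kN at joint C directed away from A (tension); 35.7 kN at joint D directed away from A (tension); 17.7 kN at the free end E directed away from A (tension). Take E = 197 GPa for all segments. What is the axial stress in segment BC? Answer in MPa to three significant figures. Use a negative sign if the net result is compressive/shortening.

125 MPa

Internal axial forces (sectioning from the free end, tension +): N_DE = 17.7 kN, N_CD = 53.4 kN, N_BC = 88.3 kN, N_AB = 118.4 kN.
A_BC = 707.6 mm².
σ_BC = N_BC/A_BC = 88300/707.6 = 124.8 MPa.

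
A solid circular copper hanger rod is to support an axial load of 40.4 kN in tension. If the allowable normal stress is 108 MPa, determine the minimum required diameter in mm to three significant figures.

21.8 mm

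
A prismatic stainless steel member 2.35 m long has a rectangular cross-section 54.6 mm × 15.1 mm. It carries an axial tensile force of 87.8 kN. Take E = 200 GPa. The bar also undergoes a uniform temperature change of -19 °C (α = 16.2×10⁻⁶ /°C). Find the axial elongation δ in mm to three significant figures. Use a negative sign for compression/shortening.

0.528 mm

A = 824.5 mm².
δ_mech = NL/(AE) = 87800·2350/(824.5·200000) = 1.251 mm.
δ_thermal = αLΔT = 16.2e-6·2350·-19 = -0.7233 mm.
δ = δ_mech + δ_thermal = 0.528 mm.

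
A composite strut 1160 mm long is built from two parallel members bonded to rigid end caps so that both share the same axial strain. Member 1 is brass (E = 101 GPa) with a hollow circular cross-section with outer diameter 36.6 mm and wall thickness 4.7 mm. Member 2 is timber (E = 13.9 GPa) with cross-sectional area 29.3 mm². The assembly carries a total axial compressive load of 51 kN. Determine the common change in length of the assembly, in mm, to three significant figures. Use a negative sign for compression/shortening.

-1.23 mm

A_1 = 471 mm².
Equal strain + equilibrium ⇒ each member carries load in proportion to AE: A₁E₁ = 47570000 N, A₂E₂ = 407300 N, ΣAE = 47980000 N.
δ = PL/ΣAE = -51000·1160/47980000 = -1.233 mm.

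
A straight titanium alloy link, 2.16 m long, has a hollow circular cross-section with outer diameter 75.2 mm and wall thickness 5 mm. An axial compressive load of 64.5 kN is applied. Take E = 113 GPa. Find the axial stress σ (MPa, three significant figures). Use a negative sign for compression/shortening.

-58.5 MPa

A = 1103 mm².
σ = N/A = -64500/1103 = -58.49 MPa.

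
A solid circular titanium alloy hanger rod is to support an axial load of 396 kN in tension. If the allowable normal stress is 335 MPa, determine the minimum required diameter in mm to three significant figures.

38.8 mm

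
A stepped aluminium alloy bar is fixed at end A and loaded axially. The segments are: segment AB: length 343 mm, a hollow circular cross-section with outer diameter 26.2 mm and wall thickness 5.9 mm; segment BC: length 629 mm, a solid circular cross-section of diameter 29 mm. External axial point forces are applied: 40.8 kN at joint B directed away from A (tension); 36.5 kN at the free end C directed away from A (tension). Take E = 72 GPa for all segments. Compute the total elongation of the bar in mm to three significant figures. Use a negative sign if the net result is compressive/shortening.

1.46 mm

Internal axial forces (sectioning from the free end, tension +): N_BC = 36.5 kN, N_AB = 77.3 kN.
A_AB = 376.3 mm².
A_BC = 660.5 mm².
δ_AB = 77300·343/(376.3·72000) = 0.9787 mm
δ_BC = 36500·629/(660.5·72000) = 0.4828 mm
δ = Σδ_i = 1.461 mm.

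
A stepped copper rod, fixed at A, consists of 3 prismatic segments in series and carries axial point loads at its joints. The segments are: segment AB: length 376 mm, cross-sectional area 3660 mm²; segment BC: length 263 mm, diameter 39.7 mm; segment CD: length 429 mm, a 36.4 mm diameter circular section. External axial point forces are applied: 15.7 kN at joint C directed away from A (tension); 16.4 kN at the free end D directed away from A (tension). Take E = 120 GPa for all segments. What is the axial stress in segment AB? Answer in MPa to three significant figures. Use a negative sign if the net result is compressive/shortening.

Internal axial forces (sectioning from the free end, tension +): N_CD = 16.4 kN, N_BC = 32.1 kN, N_AB = 32.1 kN.
σ_AB = N_AB/A_AB = 32100/3660 = 8.77 MPa.

8.77 MPa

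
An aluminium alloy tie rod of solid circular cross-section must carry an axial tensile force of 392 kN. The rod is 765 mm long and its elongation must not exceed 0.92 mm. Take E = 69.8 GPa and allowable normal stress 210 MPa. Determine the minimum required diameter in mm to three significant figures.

77.1 mm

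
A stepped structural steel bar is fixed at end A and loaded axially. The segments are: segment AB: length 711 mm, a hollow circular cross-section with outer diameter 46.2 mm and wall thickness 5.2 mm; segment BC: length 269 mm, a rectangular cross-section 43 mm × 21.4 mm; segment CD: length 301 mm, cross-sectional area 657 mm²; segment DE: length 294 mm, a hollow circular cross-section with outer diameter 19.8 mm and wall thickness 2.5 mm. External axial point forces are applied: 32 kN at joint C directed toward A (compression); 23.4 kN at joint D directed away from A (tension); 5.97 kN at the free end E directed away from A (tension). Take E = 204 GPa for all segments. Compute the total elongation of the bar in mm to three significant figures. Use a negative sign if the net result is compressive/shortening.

0.112 mm

Internal axial forces (sectioning from the free end, tension +): N_DE = 5.97 kN, N_CD = 29.37 kN, N_BC = -2.63 kN, N_AB = -2.63 kN.
A_AB = 669.8 mm².
A_BC = 920.2 mm².
A_DE = 135.9 mm².
δ_AB = -2630·711/(669.8·204000) = -0.01369 mm
δ_BC = -2630·269/(920.2·204000) = -0.003769 mm
δ_CD = 29370·301/(657·204000) = 0.06596 mm
δ_DE = 5970·294/(135.9·204000) = 0.06332 mm
δ = Σδ_i = 0.1118 mm.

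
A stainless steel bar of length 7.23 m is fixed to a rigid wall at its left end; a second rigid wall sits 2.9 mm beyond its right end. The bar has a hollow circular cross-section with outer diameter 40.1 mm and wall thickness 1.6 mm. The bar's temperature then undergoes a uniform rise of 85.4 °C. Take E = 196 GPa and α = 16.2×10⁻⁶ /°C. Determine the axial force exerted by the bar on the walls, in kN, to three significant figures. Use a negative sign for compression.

-37.3 kN

Free thermal expansion αLΔT = 16.2e-6 · 7230 · 85.4 = 10 mm.
The walls engage after the gap closes; constrained expansion = 10 − 2.9 = 7.103 mm.
The walls impose strain ε = −(7.103)/7230 = -9.8237e-04; σ = Eε = 196000 · -9.8237e-04 = -192.5 MPa.
Wall reaction R = σ·A = -192.5·193.5 = -37260 N = -37.26 kN.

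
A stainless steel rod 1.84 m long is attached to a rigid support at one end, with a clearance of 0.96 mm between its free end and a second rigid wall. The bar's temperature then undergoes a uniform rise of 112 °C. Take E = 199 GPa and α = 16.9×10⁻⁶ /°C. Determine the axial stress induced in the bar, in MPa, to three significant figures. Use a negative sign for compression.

-273 MPa

Free thermal expansion αLΔT = 16.9e-6 · 1840 · 112 = 3.483 mm.
The walls engage after the gap closes; constrained expansion = 3.483 − 0.96 = 2.523 mm.
The walls impose strain ε = −(2.523)/1840 = -1.3711e-03; σ = Eε = 199000 · -1.3711e-03 = -272.8 MPa.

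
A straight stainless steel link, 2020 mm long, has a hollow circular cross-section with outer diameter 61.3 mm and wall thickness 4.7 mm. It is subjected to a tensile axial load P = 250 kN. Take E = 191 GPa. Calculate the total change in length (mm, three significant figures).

3.16 mm

A = 835.7 mm².
δ_mech = NL/(AE) = 250000·2020/(835.7·191000) = 3.164 mm.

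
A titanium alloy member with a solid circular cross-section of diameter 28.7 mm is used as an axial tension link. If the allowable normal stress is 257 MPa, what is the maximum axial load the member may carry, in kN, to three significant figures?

A = 646.9 mm².
P_max = σ_allow · A = 257 · 646.9 = 166300 N = 166.3 kN.

166 kN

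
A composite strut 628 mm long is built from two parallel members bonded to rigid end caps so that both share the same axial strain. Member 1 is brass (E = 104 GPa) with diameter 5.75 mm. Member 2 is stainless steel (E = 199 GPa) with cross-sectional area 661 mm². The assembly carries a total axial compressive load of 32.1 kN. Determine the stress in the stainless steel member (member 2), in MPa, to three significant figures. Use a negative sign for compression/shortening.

-47.6 MPa

A_1 = 25.97 mm².
Equal strain + equilibrium ⇒ each member carries load in proportion to AE: A₁E₁ = 2701000 N, A₂E₂ = 131500000 N, ΣAE = 134200000 N.
σ₂ = P·E₂/ΣAE = -32100·199000/134200000 = -47.59 MPa.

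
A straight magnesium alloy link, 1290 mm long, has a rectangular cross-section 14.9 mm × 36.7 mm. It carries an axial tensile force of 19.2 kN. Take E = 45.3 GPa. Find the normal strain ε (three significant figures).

7.75e-04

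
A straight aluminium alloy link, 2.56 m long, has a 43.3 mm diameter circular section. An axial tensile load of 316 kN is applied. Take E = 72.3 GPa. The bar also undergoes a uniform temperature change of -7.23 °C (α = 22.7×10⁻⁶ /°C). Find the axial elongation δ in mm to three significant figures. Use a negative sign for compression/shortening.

7.18 mm

A = 1473 mm².
δ_mech = NL/(AE) = 316000·2560/(1473·72300) = 7.598 mm.
δ_thermal = αLΔT = 22.7e-6·2560·-7.23 = -0.4201 mm.
δ = δ_mech + δ_thermal = 7.178 mm.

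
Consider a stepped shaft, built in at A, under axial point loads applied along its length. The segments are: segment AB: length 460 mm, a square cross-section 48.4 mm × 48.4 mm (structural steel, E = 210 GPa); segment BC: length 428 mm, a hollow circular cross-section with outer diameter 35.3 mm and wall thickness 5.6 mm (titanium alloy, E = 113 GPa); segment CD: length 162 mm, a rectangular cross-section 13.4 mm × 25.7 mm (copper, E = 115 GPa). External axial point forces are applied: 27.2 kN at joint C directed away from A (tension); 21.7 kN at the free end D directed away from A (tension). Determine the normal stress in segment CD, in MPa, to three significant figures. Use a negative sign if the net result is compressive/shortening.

63.0 MPa

Internal axial forces (sectioning from the free end, tension +): N_CD = 21.7 kN, N_BC = 48.9 kN, N_AB = 48.9 kN.
A_CD = 344.4 mm².
σ_CD = N_CD/A_CD = 21700/344.4 = 63.01 MPa.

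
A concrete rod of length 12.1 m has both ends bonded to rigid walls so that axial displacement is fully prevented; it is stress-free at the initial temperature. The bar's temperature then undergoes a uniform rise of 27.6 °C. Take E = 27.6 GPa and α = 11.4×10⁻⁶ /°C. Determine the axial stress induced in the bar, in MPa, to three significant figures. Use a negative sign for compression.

-8.68 MPa

Free thermal expansion αLΔT = 11.4e-6 · 12100 · 27.6 = 3.807 mm.
The walls impose strain ε = −(3.807)/12100 = -3.1464e-04; σ = Eε = 27600 · -3.1464e-04 = -8.684 MPa.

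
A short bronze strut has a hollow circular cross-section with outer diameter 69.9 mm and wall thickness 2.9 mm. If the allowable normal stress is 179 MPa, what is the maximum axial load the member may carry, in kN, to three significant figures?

109 kN

A = 610.4 mm².
P_max = σ_allow · A = 179 · 610.4 = 109300 N = 109.3 kN.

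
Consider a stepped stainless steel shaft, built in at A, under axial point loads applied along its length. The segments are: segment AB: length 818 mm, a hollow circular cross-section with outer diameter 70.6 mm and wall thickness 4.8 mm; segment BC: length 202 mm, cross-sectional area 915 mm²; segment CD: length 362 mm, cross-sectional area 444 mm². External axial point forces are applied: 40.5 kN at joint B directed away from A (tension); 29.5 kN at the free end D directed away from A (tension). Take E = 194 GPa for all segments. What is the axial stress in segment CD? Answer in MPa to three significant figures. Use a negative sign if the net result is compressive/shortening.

66.4 MPa

Internal axial forces (sectioning from the free end, tension +): N_CD = 29.5 kN, N_BC = 29.5 kN, N_AB = 70 kN.
σ_CD = N_CD/A_CD = 29500/444 = 66.44 MPa.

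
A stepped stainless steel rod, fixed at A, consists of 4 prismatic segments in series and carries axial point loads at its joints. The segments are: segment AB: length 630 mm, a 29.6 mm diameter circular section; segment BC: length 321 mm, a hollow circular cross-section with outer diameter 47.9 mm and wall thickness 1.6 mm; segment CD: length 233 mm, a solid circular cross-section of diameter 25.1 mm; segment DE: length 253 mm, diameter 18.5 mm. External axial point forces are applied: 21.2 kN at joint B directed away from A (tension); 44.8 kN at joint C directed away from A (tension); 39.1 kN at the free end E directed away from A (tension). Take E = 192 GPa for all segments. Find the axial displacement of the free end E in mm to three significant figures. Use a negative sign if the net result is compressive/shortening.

1.39 mm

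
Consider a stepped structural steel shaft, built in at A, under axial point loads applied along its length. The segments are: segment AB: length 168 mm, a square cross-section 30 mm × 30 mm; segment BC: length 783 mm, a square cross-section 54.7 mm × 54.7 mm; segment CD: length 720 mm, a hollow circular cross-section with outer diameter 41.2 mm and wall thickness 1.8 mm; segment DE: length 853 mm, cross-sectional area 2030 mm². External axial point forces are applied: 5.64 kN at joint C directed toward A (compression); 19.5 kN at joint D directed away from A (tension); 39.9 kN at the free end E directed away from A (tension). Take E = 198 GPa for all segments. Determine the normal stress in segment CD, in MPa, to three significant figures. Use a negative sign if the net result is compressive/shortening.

Internal axial forces (sectioning from the free end, tension +): N_DE = 39.9 kN, N_CD = 59.4 kN, N_BC = 53.76 kN, N_AB = 53.76 kN.
A_CD = 222.8 mm².
σ_CD = N_CD/A_CD = 59400/222.8 = 266.6 MPa.

267 MPa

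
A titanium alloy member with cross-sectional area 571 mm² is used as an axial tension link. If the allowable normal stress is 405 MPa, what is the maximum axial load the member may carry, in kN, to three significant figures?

P_max = σ_allow · A = 405 · 571 = 231300 N = 231.3 kN.

231 kN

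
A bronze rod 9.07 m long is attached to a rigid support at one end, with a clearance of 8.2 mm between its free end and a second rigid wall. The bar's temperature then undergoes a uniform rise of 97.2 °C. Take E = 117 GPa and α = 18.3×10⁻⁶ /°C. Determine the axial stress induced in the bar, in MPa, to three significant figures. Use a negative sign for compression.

-102 MPa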